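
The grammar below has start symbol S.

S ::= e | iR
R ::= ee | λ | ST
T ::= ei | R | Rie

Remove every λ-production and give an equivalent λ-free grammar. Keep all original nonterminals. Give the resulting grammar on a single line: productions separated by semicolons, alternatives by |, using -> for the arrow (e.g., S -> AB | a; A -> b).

S -> e | i | iR; R -> S | ST | ee; T -> R | ei | ie | Rie

Nullable set: {R, T}.
S -> iR: R nullable, giving i | iR.
Drop R -> λ.
R -> ST: T nullable, giving S | ST.
T -> R: R nullable, giving R.
T -> Rie: R nullable, giving Rie | ie.
Unchanged (no nullable symbols): S -> e; R -> ee; T -> ei.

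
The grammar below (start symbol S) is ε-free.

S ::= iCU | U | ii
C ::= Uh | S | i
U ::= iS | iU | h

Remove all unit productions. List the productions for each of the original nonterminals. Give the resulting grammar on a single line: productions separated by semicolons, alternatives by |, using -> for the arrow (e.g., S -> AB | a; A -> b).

S -> h | iS | iU | ii | iCU; C -> h | i | Uh | iS | iU | ii | iCU; U -> h | iS | iU

Unit productions: C->S, S->U.
Unit pairs (A ⇒* B via units): (C,S), (C,U), (S,U).
S: inherits non-unit rules of {S, U} → h | iCU | iS | iU | ii.
C: inherits non-unit rules of {C, S, U} → Uh | h | i | iCU | iS | iU | ii.
U: inherits non-unit rules of {U} → h | iS | iU.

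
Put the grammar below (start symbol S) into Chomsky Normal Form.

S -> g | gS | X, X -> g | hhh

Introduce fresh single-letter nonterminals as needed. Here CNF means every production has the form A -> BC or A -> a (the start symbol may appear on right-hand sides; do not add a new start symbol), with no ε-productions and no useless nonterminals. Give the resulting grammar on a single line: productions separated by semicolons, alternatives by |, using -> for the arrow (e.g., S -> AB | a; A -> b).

S -> g | AS | BC; A -> g; B -> h; C -> BB

No ε-productions.
After unit-elimination: S -> g | gS | hhh; X -> g | hhh.
TERM: introduce A -> g, B -> h and substitute in every rule of length ≥2.
BIN: S -> BBB becomes S -> BC, C -> BB; X -> BBB becomes X -> BD, D -> BB.
Drop unreachable/unproductive: X.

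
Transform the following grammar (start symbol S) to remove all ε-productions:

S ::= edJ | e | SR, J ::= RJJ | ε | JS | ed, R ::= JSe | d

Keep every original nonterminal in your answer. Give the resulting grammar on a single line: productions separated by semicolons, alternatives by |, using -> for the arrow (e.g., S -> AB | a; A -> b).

Nullable set: {J}.
S -> edJ: J nullable, giving ed | edJ.
Drop J -> ε.
J -> JS: J nullable, giving JS | S.
J -> RJJ: J, J nullable, giving R | RJ | RJJ.
R -> JSe: J nullable, giving JSe | Se.
Unchanged (no nullable symbols): S -> SR; S -> e; J -> ed; R -> d.

S -> e | SR | ed | edJ; J -> R | S | JS | RJ | ed | RJJ; R -> d | Se | JSe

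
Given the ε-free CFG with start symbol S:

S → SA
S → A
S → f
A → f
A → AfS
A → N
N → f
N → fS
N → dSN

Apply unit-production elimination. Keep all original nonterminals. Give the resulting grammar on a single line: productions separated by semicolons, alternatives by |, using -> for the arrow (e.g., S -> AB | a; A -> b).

Unit productions: A->N, S->A.
Unit pairs (A ⇒* B via units): (A,N), (S,A), (S,N).
S: inherits non-unit rules of {A, N, S} → AfS | SA | dSN | f | fS.
A: inherits non-unit rules of {A, N} → AfS | dSN | f | fS.
N: inherits non-unit rules of {N} → dSN | f | fS.

S -> f | SA | fS | AfS | dSN; A -> f | fS | AfS | dSN; N -> f | fS | dSN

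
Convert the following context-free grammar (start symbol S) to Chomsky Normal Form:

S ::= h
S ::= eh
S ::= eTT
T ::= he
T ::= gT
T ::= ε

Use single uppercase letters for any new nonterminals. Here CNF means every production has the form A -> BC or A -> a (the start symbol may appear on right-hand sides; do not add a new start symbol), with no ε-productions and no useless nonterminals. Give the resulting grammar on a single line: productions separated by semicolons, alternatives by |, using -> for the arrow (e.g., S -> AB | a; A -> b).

Nullable: {T}; after ε-elimination: S -> e | h | eT | eh | eTT; T -> g | gT | he.
No unit productions to eliminate.
TERM: introduce A -> e, C -> g, B -> h and substitute in every rule of length ≥2.
BIN: S -> ATT becomes S -> AD, D -> TT.

S -> e | h | AB | AD | AT; A -> e; B -> h; C -> g; D -> TT; T -> g | BA | CT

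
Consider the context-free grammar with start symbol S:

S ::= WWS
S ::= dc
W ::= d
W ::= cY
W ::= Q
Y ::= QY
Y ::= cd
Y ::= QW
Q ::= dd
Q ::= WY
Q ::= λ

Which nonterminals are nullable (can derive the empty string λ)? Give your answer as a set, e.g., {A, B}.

Directly nullable (have an ε-rule): {Q}.
W is nullable via W -> Q (every symbol on the right is already known nullable).
Y is nullable via Y -> QW (every symbol on the right is already known nullable).
Not nullable: S — each has a terminal in every rule's right-hand side or depends on a non-nullable symbol.

{Q, W, Y}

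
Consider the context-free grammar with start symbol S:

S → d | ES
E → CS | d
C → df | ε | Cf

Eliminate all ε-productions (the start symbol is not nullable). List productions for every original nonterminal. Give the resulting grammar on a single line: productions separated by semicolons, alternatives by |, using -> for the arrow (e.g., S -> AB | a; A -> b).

S -> d | ES; C -> f | Cf | df; E -> S | d | CS

Nullable set: {C}.
Drop C -> ε.
C -> Cf: C nullable, giving Cf | f.
E -> CS: C nullable, giving CS | S.
Unchanged (no nullable symbols): S -> ES; S -> d; C -> df; E -> d.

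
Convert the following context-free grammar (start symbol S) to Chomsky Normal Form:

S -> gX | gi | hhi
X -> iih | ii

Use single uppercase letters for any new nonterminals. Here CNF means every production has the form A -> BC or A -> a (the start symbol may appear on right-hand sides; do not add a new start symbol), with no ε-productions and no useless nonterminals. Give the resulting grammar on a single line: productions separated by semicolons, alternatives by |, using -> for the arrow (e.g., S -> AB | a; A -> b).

S -> AB | AX | CD; A -> g; B -> i; C -> h; D -> CB; E -> BC; X -> BB | BE

No ε-productions.
No unit productions to eliminate.
TERM: introduce A -> g, C -> h, B -> i and substitute in every rule of length ≥2.
BIN: S -> CCB becomes S -> CD, D -> CB; X -> BBC becomes X -> BE, E -> BC.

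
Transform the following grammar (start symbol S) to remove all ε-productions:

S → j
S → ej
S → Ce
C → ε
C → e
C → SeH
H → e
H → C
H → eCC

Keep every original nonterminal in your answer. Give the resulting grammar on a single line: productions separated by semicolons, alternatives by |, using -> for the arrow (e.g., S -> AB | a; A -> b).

Nullable set: {C, H}.
S -> Ce: C nullable, giving Ce | e.
Drop C -> ε.
C -> SeH: H nullable, giving Se | SeH.
H -> C: C nullable, giving C.
H -> eCC: C, C nullable, giving e | eC | eCC.
Unchanged (no nullable symbols): S -> ej; S -> j; C -> e; H -> e.

S -> e | j | Ce | ej; C -> e | Se | SeH; H -> C | e | eC | eCC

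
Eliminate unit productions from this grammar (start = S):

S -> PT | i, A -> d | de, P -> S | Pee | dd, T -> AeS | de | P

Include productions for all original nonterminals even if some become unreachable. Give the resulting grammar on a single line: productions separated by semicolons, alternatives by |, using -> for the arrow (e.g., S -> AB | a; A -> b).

Unit productions: P->S, T->P.
Unit pairs (A ⇒* B via units): (P,S), (T,P), (T,S).
S: inherits non-unit rules of {S} → PT | i.
A: inherits non-unit rules of {A} → d | de.
P: inherits non-unit rules of {P, S} → PT | Pee | dd | i.
T: inherits non-unit rules of {P, S, T} → AeS | PT | Pee | dd | de | i.

S -> i | PT; A -> d | de; P -> i | PT | dd | Pee; T -> i | PT | dd | de | AeS | Pee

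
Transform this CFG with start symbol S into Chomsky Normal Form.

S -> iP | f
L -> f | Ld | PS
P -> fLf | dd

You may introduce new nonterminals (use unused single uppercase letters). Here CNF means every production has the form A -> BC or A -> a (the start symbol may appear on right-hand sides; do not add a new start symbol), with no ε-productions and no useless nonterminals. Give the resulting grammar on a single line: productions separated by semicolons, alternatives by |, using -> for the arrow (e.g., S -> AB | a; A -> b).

No ε-productions.
No unit productions to eliminate.
TERM: introduce A -> d, B -> f, C -> i and substitute in every rule of length ≥2.
BIN: P -> BLB becomes P -> BD, D -> LB.

S -> f | CP; A -> d; B -> f; C -> i; D -> LB; L -> f | LA | PS; P -> AA | BD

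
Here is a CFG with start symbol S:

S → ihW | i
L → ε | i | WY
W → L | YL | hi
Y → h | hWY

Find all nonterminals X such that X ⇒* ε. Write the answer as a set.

{L, W}

Directly nullable (have an ε-rule): {L}.
W is nullable via W -> L (every symbol on the right is already known nullable).
Not nullable: S, Y — each has a terminal in every rule's right-hand side or depends on a non-nullable symbol.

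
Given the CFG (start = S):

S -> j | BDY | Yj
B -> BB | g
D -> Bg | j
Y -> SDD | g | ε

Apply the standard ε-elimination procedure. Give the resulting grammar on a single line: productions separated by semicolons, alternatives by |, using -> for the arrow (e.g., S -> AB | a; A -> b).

S -> j | BD | Yj | BDY; B -> g | BB; D -> j | Bg; Y -> g | SDD

Nullable set: {Y}.
S -> BDY: Y nullable, giving BD | BDY.
S -> Yj: Y nullable, giving Yj | j.
Drop Y -> ε.
Unchanged (no nullable symbols): S -> j; B -> BB; B -> g; D -> Bg; D -> j; Y -> SDD; Y -> g.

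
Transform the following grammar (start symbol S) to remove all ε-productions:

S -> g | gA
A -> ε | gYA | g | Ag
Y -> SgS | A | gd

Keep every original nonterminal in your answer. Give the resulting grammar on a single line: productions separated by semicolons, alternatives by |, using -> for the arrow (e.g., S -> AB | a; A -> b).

S -> g | gA; A -> g | Ag | gA | gY | gYA; Y -> A | gd | SgS

Nullable set: {A, Y}.
S -> gA: A nullable, giving g | gA.
Drop A -> ε.
A -> Ag: A nullable, giving Ag | g.
A -> gYA: Y, A nullable, giving g | gA | gY | gYA.
Y -> A: A nullable, giving A.
Unchanged (no nullable symbols): S -> g; A -> g; Y -> SgS; Y -> gd.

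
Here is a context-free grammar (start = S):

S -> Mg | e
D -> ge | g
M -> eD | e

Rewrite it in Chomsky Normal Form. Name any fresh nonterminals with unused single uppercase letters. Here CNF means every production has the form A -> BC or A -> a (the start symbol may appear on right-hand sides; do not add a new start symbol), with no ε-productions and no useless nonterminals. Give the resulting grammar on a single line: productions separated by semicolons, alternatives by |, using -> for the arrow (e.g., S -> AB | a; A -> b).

No ε-productions.
No unit productions to eliminate.
TERM: introduce B -> e, A -> g and substitute in every rule of length ≥2.

S -> e | MA; A -> g; B -> e; D -> g | AB; M -> e | BD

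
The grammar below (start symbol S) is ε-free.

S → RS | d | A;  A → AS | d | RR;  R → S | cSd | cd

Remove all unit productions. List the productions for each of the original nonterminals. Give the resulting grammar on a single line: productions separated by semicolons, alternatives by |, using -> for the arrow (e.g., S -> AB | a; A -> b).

Unit productions: R->S, S->A.
Unit pairs (A ⇒* B via units): (R,A), (R,S), (S,A).
S: inherits non-unit rules of {A, S} → AS | RR | RS | d.
A: inherits non-unit rules of {A} → AS | RR | d.
R: inherits non-unit rules of {A, R, S} → AS | RR | RS | cSd | cd | d.

S -> d | AS | RR | RS; A -> d | AS | RR; R -> d | AS | RR | RS | cd | cSd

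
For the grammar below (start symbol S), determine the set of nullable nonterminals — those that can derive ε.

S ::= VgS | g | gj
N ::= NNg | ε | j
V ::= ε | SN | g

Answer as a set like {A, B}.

Directly nullable (have an ε-rule): {N, V}.
Not nullable: S — each has a terminal in every rule's right-hand side or depends on a non-nullable symbol.

{N, V}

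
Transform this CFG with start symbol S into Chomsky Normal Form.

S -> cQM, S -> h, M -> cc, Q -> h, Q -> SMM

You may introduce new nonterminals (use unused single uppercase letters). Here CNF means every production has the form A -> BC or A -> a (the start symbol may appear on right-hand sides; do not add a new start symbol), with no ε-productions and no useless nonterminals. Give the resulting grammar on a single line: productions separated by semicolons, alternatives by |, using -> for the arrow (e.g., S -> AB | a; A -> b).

S -> h | AC; A -> c; B -> MM; C -> QM; M -> AA; Q -> h | SB

No ε-productions.
No unit productions to eliminate.
TERM: introduce A -> c and substitute in every rule of length ≥2.
BIN: Q -> SMM becomes Q -> SB, B -> MM; S -> AQM becomes S -> AC, C -> QM.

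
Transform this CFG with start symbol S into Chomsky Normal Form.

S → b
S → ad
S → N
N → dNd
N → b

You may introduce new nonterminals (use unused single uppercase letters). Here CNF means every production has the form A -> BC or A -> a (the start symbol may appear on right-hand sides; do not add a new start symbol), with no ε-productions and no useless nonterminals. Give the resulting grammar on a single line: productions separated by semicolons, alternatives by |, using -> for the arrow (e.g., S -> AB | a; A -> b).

No ε-productions.
After unit-elimination: S -> b | ad | dNd; N -> b | dNd.
TERM: introduce B -> a, A -> d and substitute in every rule of length ≥2.
BIN: N -> ANA becomes N -> AC, C -> NA; S -> ANA becomes S -> AD, D -> NA.

S -> b | AD | BA; A -> d; B -> a; C -> NA; D -> NA; N -> b | AC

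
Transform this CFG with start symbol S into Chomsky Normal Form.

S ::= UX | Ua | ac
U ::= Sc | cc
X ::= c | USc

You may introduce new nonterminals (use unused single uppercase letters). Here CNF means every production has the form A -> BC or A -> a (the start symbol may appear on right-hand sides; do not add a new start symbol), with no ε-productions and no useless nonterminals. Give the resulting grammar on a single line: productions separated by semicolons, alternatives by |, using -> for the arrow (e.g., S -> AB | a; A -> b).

S -> AB | UA | UX; A -> a; B -> c; C -> SB; U -> BB | SB; X -> c | UC

No ε-productions.
No unit productions to eliminate.
TERM: introduce A -> a, B -> c and substitute in every rule of length ≥2.
BIN: X -> USB becomes X -> UC, C -> SB.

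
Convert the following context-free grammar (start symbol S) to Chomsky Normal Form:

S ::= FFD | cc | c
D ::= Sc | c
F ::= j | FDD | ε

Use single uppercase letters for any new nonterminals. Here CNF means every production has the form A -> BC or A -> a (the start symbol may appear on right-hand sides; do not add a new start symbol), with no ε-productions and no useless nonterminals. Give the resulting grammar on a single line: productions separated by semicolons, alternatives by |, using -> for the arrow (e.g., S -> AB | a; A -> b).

Nullable: {F}; after ε-elimination: S -> D | c | FD | cc | FFD; D -> c | Sc; F -> j | DD | FDD.
After unit-elimination: S -> c | FD | Sc | cc | FFD; D -> c | Sc; F -> j | DD | FDD.
TERM: introduce A -> c and substitute in every rule of length ≥2.
BIN: F -> FDD becomes F -> FB, B -> DD; S -> FFD becomes S -> FC, C -> FD.

S -> c | AA | FC | FD | SA; A -> c; B -> DD; C -> FD; D -> c | SA; F -> j | DD | FB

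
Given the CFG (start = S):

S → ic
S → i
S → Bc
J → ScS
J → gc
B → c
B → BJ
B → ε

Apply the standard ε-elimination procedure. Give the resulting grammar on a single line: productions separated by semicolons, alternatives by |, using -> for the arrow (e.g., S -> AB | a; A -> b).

Nullable set: {B}.
S -> Bc: B nullable, giving Bc | c.
Drop B -> ε.
B -> BJ: B nullable, giving BJ | J.
Unchanged (no nullable symbols): S -> i; S -> ic; B -> c; J -> ScS; J -> gc.

S -> c | i | Bc | ic; B -> J | c | BJ; J -> gc | ScS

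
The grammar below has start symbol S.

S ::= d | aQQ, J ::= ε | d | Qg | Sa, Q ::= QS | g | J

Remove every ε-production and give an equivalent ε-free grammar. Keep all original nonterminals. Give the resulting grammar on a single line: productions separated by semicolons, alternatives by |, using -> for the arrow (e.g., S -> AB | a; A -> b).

S -> a | d | aQ | aQQ; J -> d | g | Qg | Sa; Q -> J | S | g | QS

Nullable set: {J, Q}.
S -> aQQ: Q, Q nullable, giving a | aQ | aQQ.
Drop J -> ε.
J -> Qg: Q nullable, giving Qg | g.
Q -> J: J nullable, giving J.
Q -> QS: Q nullable, giving QS | S.
Unchanged (no nullable symbols): S -> d; J -> Sa; J -> d; Q -> g.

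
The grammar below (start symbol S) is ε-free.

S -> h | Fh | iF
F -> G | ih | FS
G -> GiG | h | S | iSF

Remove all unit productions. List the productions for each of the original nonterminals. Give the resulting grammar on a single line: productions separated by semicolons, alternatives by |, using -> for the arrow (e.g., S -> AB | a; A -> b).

Unit productions: F->G, G->S.
Unit pairs (A ⇒* B via units): (F,G), (F,S), (G,S).
S: inherits non-unit rules of {S} → Fh | h | iF.
F: inherits non-unit rules of {F, G, S} → FS | Fh | GiG | h | iF | iSF | ih.
G: inherits non-unit rules of {G, S} → Fh | GiG | h | iF | iSF.

S -> h | Fh | iF; F -> h | FS | Fh | iF | ih | GiG | iSF; G -> h | Fh | iF | GiG | iSF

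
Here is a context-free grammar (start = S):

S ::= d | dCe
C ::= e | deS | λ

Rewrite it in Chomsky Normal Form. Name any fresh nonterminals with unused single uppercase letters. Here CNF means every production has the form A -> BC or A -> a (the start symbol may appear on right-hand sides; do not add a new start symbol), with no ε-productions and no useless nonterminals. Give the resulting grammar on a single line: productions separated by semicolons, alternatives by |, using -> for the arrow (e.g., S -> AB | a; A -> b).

Nullable: {C}; after ε-elimination: S -> d | de | dCe; C -> e | deS.
No unit productions to eliminate.
TERM: introduce A -> d, B -> e and substitute in every rule of length ≥2.
BIN: C -> ABS becomes C -> AD, D -> BS; S -> ACB becomes S -> AE, E -> CB.

S -> d | AB | AE; A -> d; B -> e; C -> e | AD; D -> BS; E -> CB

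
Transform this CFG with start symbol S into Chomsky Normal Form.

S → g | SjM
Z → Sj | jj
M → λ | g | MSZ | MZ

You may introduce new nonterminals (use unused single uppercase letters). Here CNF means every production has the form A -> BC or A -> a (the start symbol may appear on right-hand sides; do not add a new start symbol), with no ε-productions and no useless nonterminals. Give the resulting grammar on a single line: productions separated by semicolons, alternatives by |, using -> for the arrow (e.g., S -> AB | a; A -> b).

Nullable: {M}; after ε-elimination: S -> g | Sj | SjM; M -> Z | g | MZ | SZ | MSZ; Z -> Sj | jj.
After unit-elimination: S -> g | Sj | SjM; M -> g | MZ | SZ | Sj | jj | MSZ; Z -> Sj | jj.
TERM: introduce A -> j and substitute in every rule of length ≥2.
BIN: M -> MSZ becomes M -> MB, B -> SZ; S -> SAM becomes S -> SC, C -> AM.

S -> g | SA | SC; A -> j; B -> SZ; C -> AM; M -> g | AA | MB | MZ | SA | SZ; Z -> AA | SA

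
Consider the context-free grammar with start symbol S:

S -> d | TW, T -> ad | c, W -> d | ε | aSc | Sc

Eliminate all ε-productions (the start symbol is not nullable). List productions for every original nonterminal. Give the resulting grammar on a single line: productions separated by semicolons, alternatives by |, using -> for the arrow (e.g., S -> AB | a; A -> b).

S -> T | d | TW; T -> c | ad; W -> d | Sc | aSc

Nullable set: {W}.
S -> TW: W nullable, giving T | TW.
Drop W -> ε.
Unchanged (no nullable symbols): S -> d; T -> ad; T -> c; W -> Sc; W -> aSc; W -> d.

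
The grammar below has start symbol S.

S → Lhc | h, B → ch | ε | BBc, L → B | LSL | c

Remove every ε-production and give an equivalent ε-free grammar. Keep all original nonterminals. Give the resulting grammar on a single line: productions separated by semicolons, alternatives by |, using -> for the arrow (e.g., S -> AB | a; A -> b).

S -> h | hc | Lhc; B -> c | Bc | ch | BBc; L -> B | S | c | LS | SL | LSL

Nullable set: {B, L}.
S -> Lhc: L nullable, giving Lhc | hc.
Drop B -> ε.
B -> BBc: B, B nullable, giving BBc | Bc | c.
L -> B: B nullable, giving B.
L -> LSL: L, L nullable, giving LS | LSL | S | SL.
Unchanged (no nullable symbols): S -> h; B -> ch; L -> c.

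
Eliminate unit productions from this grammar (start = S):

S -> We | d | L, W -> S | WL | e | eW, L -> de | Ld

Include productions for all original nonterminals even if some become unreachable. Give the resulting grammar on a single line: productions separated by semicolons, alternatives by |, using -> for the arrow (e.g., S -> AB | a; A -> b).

Unit productions: S->L, W->S.
Unit pairs (A ⇒* B via units): (S,L), (W,L), (W,S).
S: inherits non-unit rules of {L, S} → Ld | We | d | de.
L: inherits non-unit rules of {L} → Ld | de.
W: inherits non-unit rules of {L, S, W} → Ld | WL | We | d | de | e | eW.

S -> d | Ld | We | de; L -> Ld | de; W -> d | e | Ld | WL | We | de | eW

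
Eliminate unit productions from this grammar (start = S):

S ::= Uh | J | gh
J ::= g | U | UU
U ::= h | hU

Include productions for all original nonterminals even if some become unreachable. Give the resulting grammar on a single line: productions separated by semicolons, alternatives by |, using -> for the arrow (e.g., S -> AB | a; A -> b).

Unit productions: J->U, S->J.
Unit pairs (A ⇒* B via units): (J,U), (S,J), (S,U).
S: inherits non-unit rules of {J, S, U} → UU | Uh | g | gh | h | hU.
J: inherits non-unit rules of {J, U} → UU | g | h | hU.
U: inherits non-unit rules of {U} → h | hU.

S -> g | h | UU | Uh | gh | hU; J -> g | h | UU | hU; U -> h | hU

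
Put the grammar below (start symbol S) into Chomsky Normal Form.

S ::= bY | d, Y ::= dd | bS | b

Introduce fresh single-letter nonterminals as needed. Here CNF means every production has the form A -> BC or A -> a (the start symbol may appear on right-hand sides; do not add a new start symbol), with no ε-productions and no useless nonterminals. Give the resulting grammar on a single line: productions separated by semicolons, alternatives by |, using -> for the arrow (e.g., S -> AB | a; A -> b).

No ε-productions.
No unit productions to eliminate.
TERM: introduce A -> b, B -> d and substitute in every rule of length ≥2.

S -> d | AY; A -> b; B -> d; Y -> b | AS | BB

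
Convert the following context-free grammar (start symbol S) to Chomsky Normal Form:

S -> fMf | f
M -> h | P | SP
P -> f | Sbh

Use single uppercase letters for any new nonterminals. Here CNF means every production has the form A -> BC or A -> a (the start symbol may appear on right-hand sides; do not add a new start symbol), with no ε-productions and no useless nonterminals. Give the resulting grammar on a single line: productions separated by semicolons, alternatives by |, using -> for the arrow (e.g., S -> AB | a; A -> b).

S -> f | CF; A -> b; B -> h; C -> f; D -> AB; E -> AB; F -> MC; M -> f | h | SD | SP; P -> f | SE

No ε-productions.
After unit-elimination: S -> f | fMf; M -> f | h | SP | Sbh; P -> f | Sbh.
TERM: introduce A -> b, C -> f, B -> h and substitute in every rule of length ≥2.
BIN: M -> SAB becomes M -> SD, D -> AB; P -> SAB becomes P -> SE, E -> AB; S -> CMC becomes S -> CF, F -> MC.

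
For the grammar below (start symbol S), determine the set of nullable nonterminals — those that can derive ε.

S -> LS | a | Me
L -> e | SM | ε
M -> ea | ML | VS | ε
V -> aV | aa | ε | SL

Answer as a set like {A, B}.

Directly nullable (have an ε-rule): {L, M, V}.
Not nullable: S — each has a terminal in every rule's right-hand side or depends on a non-nullable symbol.

{L, M, V}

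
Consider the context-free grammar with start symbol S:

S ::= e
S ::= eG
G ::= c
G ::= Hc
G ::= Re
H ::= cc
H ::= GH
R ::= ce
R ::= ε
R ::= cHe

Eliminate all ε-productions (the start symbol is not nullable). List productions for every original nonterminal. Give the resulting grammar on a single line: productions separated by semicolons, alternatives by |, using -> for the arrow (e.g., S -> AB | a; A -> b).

S -> e | eG; G -> c | e | Hc | Re; H -> GH | cc; R -> ce | cHe

Nullable set: {R}.
G -> Re: R nullable, giving Re | e.
Drop R -> ε.
Unchanged (no nullable symbols): S -> e; S -> eG; G -> Hc; G -> c; H -> GH; H -> cc; R -> cHe; R -> ce.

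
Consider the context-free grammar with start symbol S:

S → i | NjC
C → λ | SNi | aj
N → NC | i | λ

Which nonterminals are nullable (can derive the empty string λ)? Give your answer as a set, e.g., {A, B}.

Directly nullable (have an ε-rule): {C, N}.
Not nullable: S — each has a terminal in every rule's right-hand side or depends on a non-nullable symbol.

{C, N}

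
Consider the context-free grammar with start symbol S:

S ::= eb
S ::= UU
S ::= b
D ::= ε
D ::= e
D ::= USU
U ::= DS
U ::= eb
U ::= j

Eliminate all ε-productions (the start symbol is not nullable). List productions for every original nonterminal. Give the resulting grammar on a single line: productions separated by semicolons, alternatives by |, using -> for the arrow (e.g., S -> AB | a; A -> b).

Nullable set: {D}.
Drop D -> ε.
U -> DS: D nullable, giving DS | S.
Unchanged (no nullable symbols): S -> UU; S -> b; S -> eb; D -> USU; D -> e; U -> eb; U -> j.

S -> b | UU | eb; D -> e | USU; U -> S | j | DS | eb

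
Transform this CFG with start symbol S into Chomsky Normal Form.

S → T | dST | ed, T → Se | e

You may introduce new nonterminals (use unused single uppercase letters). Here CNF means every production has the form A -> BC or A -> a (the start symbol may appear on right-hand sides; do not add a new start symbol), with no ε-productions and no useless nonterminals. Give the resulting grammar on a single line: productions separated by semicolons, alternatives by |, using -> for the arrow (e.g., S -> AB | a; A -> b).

No ε-productions.
After unit-elimination: S -> e | Se | ed | dST; T -> e | Se.
TERM: introduce B -> d, A -> e and substitute in every rule of length ≥2.
BIN: S -> BST becomes S -> BC, C -> ST.

S -> e | AB | BC | SA; A -> e; B -> d; C -> ST; T -> e | SA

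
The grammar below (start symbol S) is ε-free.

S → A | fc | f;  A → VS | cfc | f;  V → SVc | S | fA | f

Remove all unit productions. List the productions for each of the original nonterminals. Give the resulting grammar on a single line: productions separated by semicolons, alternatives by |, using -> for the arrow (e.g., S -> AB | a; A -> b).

Unit productions: S->A, V->S.
Unit pairs (A ⇒* B via units): (S,A), (V,A), (V,S).
S: inherits non-unit rules of {A, S} → VS | cfc | f | fc.
A: inherits non-unit rules of {A} → VS | cfc | f.
V: inherits non-unit rules of {A, S, V} → SVc | VS | cfc | f | fA | fc.

S -> f | VS | fc | cfc; A -> f | VS | cfc; V -> f | VS | fA | fc | SVc | cfc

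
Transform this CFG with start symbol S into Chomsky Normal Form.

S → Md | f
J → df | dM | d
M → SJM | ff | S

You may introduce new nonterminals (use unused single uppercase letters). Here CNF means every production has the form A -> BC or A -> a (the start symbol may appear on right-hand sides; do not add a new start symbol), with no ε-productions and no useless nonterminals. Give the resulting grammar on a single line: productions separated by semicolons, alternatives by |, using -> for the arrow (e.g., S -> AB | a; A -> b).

No ε-productions.
After unit-elimination: S -> f | Md; J -> d | dM | df; M -> f | Md | ff | SJM.
TERM: introduce A -> d, B -> f and substitute in every rule of length ≥2.
BIN: M -> SJM becomes M -> SC, C -> JM.

S -> f | MA; A -> d; B -> f; C -> JM; J -> d | AB | AM; M -> f | BB | MA | SC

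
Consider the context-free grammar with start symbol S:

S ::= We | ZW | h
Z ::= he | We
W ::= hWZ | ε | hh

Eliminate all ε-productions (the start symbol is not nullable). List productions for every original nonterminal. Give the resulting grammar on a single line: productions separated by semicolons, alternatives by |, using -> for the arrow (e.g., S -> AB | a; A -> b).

S -> Z | e | h | We | ZW; W -> hZ | hh | hWZ; Z -> e | We | he

Nullable set: {W}.
S -> We: W nullable, giving We | e.
S -> ZW: W nullable, giving Z | ZW.
Drop W -> ε.
W -> hWZ: W nullable, giving hWZ | hZ.
Z -> We: W nullable, giving We | e.
Unchanged (no nullable symbols): S -> h; W -> hh; Z -> he.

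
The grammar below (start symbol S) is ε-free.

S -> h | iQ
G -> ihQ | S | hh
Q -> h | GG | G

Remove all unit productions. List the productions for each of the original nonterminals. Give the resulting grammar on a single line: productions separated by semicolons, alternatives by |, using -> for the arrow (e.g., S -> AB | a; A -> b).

S -> h | iQ; G -> h | hh | iQ | ihQ; Q -> h | GG | hh | iQ | ihQ

Unit productions: G->S, Q->G.
Unit pairs (A ⇒* B via units): (G,S), (Q,G), (Q,S).
S: inherits non-unit rules of {S} → h | iQ.
G: inherits non-unit rules of {G, S} → h | hh | iQ | ihQ.
Q: inherits non-unit rules of {G, Q, S} → GG | h | hh | iQ | ihQ.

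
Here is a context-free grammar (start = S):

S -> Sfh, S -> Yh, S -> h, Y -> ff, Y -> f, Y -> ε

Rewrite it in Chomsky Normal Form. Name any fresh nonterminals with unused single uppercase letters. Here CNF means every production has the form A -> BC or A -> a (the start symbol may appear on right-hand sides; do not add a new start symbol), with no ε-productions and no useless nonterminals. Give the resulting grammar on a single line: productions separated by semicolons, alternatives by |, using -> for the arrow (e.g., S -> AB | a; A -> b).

S -> h | SC | YB; A -> f; B -> h; C -> AB; Y -> f | AA

Nullable: {Y}; after ε-elimination: S -> h | Yh | Sfh; Y -> f | ff.
No unit productions to eliminate.
TERM: introduce A -> f, B -> h and substitute in every rule of length ≥2.
BIN: S -> SAB becomes S -> SC, C -> AB.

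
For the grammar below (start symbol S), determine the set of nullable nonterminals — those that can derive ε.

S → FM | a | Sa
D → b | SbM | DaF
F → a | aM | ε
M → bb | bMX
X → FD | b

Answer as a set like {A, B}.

Directly nullable (have an ε-rule): {F}.
Not nullable: D, M, S, X — each has a terminal in every rule's right-hand side or depends on a non-nullable symbol.

{F}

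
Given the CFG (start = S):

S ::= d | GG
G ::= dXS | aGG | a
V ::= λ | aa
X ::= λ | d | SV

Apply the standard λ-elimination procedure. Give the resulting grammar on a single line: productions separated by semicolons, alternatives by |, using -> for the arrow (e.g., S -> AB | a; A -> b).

S -> d | GG; G -> a | dS | aGG | dXS; V -> aa; X -> S | d | SV

Nullable set: {V, X}.
G -> dXS: X nullable, giving dS | dXS.
Drop V -> λ.
Drop X -> λ.
X -> SV: V nullable, giving S | SV.
Unchanged (no nullable symbols): S -> GG; S -> d; G -> a; G -> aGG; V -> aa; X -> d.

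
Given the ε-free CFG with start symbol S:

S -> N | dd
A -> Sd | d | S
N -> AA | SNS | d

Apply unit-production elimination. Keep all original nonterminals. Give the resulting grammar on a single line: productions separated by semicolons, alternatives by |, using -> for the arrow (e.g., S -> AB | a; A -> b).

Unit productions: A->S, S->N.
Unit pairs (A ⇒* B via units): (A,N), (A,S), (S,N).
S: inherits non-unit rules of {N, S} → AA | SNS | d | dd.
A: inherits non-unit rules of {A, N, S} → AA | SNS | Sd | d | dd.
N: inherits non-unit rules of {N} → AA | SNS | d.

S -> d | AA | dd | SNS; A -> d | AA | Sd | dd | SNS; N -> d | AA | SNS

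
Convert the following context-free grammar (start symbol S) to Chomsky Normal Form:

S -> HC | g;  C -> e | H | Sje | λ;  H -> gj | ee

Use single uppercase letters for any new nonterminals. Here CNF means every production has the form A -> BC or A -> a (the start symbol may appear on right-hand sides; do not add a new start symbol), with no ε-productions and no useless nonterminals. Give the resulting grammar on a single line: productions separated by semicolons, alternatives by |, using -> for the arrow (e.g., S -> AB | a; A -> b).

S -> g | BB | DA | HC; A -> j; B -> e; C -> e | BB | DA | SE; D -> g; E -> AB; H -> BB | DA

Nullable: {C}; after ε-elimination: S -> H | g | HC; C -> H | e | Sje; H -> ee | gj.
After unit-elimination: S -> g | HC | ee | gj; C -> e | ee | gj | Sje; H -> ee | gj.
TERM: introduce B -> e, D -> g, A -> j and substitute in every rule of length ≥2.
BIN: C -> SAB becomes C -> SE, E -> AB.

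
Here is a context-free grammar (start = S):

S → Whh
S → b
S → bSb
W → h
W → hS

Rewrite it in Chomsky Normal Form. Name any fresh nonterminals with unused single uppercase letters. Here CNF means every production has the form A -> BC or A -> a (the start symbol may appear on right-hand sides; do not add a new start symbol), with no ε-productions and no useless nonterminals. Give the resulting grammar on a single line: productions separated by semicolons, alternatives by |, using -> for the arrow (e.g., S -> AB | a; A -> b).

No ε-productions.
No unit productions to eliminate.
TERM: introduce B -> b, A -> h and substitute in every rule of length ≥2.
BIN: S -> BSB becomes S -> BC, C -> SB; S -> WAA becomes S -> WD, D -> AA.

S -> b | BC | WD; A -> h; B -> b; C -> SB; D -> AA; W -> h | AS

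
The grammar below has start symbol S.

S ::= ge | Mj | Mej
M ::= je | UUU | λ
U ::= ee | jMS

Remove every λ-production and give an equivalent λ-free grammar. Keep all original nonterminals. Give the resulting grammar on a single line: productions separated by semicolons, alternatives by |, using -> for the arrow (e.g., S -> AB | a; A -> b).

Nullable set: {M}.
S -> Mej: M nullable, giving Mej | ej.
S -> Mj: M nullable, giving Mj | j.
Drop M -> λ.
U -> jMS: M nullable, giving jMS | jS.
Unchanged (no nullable symbols): S -> ge; M -> UUU; M -> je; U -> ee.

S -> j | Mj | ej | ge | Mej; M -> je | UUU; U -> ee | jS | jMS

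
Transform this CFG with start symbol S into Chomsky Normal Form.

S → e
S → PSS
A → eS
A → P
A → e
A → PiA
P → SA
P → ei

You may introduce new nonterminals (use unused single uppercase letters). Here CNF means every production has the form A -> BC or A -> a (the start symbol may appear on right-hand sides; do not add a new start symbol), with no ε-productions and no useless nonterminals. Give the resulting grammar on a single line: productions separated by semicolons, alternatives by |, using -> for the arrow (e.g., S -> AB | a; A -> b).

No ε-productions.
After unit-elimination: S -> e | PSS; A -> e | SA | eS | ei | PiA; P -> SA | ei.
TERM: introduce C -> e, B -> i and substitute in every rule of length ≥2.
BIN: A -> PBA becomes A -> PD, D -> BA; S -> PSS becomes S -> PE, E -> SS.

S -> e | PE; A -> e | CB | CS | PD | SA; B -> i; C -> e; D -> BA; E -> SS; P -> CB | SA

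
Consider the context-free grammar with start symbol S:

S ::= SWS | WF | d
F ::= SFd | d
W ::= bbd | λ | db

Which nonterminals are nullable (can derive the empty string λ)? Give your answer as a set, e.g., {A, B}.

{W}

Directly nullable (have an ε-rule): {W}.
Not nullable: F, S — each has a terminal in every rule's right-hand side or depends on a non-nullable symbol.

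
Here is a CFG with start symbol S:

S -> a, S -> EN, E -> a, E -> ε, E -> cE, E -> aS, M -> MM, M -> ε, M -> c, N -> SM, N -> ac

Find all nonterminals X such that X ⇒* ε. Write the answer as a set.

{E, M}

Directly nullable (have an ε-rule): {E, M}.
Not nullable: N, S — each has a terminal in every rule's right-hand side or depends on a non-nullable symbol.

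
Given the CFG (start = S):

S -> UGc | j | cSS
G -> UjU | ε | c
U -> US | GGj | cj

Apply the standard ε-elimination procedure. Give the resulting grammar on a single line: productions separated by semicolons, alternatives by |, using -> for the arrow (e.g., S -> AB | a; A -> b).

Nullable set: {G}.
S -> UGc: G nullable, giving UGc | Uc.
Drop G -> ε.
U -> GGj: G, G nullable, giving GGj | Gj | j.
Unchanged (no nullable symbols): S -> cSS; S -> j; G -> UjU; G -> c; U -> US; U -> cj.

S -> j | Uc | UGc | cSS; G -> c | UjU; U -> j | Gj | US | cj | GGj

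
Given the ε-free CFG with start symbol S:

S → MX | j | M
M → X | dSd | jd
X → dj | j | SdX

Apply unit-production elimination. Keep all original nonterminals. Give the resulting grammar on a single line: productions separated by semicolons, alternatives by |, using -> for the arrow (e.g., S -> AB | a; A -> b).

S -> j | MX | dj | jd | SdX | dSd; M -> j | dj | jd | SdX | dSd; X -> j | dj | SdX

Unit productions: M->X, S->M.
Unit pairs (A ⇒* B via units): (M,X), (S,M), (S,X).
S: inherits non-unit rules of {M, S, X} → MX | SdX | dSd | dj | j | jd.
M: inherits non-unit rules of {M, X} → SdX | dSd | dj | j | jd.
X: inherits non-unit rules of {X} → SdX | dj | j.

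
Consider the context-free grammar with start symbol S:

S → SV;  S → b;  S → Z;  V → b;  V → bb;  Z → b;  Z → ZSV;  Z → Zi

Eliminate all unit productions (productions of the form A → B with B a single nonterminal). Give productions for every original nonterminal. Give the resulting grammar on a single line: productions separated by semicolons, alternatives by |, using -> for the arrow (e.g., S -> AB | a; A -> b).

S -> b | SV | Zi | ZSV; V -> b | bb; Z -> b | Zi | ZSV

Unit productions: S->Z.
Unit pairs (A ⇒* B via units): (S,Z).
S: inherits non-unit rules of {S, Z} → SV | ZSV | Zi | b.
V: inherits non-unit rules of {V} → b | bb.
Z: inherits non-unit rules of {Z} → ZSV | Zi | b.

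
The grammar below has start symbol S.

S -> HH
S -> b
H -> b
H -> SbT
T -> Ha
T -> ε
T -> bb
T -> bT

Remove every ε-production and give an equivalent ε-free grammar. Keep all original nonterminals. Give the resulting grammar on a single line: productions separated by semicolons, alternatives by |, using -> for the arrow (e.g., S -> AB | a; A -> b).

S -> b | HH; H -> b | Sb | SbT; T -> b | Ha | bT | bb

Nullable set: {T}.
H -> SbT: T nullable, giving Sb | SbT.
Drop T -> ε.
T -> bT: T nullable, giving b | bT.
Unchanged (no nullable symbols): S -> HH; S -> b; H -> b; T -> Ha; T -> bb.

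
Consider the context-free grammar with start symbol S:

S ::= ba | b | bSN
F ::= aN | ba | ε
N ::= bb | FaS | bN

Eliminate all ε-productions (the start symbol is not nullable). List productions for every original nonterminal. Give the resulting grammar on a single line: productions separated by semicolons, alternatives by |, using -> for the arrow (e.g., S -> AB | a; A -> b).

Nullable set: {F}.
Drop F -> ε.
N -> FaS: F nullable, giving FaS | aS.
Unchanged (no nullable symbols): S -> b; S -> bSN; S -> ba; F -> aN; F -> ba; N -> bN; N -> bb.

S -> b | ba | bSN; F -> aN | ba; N -> aS | bN | bb | FaS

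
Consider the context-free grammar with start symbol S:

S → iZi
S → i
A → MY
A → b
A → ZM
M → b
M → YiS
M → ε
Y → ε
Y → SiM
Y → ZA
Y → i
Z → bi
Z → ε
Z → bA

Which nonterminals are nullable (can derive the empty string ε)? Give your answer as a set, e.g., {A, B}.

{A, M, Y, Z}

Directly nullable (have an ε-rule): {M, Y, Z}.
A is nullable via A -> MY (every symbol on the right is already known nullable).
Not nullable: S — each has a terminal in every rule's right-hand side or depends on a non-nullable symbol.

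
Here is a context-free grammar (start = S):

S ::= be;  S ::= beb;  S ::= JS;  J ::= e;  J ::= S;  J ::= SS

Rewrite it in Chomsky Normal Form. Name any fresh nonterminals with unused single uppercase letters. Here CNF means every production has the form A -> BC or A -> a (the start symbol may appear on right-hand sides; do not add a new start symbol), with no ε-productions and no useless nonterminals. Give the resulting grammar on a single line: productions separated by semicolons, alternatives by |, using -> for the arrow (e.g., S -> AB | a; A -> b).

S -> AB | AD | JS; A -> b; B -> e; C -> BA; D -> BA; J -> e | AB | AC | JS | SS

No ε-productions.
After unit-elimination: S -> JS | be | beb; J -> e | JS | SS | be | beb.
TERM: introduce A -> b, B -> e and substitute in every rule of length ≥2.
BIN: J -> ABA becomes J -> AC, C -> BA; S -> ABA becomes S -> AD, D -> BA.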